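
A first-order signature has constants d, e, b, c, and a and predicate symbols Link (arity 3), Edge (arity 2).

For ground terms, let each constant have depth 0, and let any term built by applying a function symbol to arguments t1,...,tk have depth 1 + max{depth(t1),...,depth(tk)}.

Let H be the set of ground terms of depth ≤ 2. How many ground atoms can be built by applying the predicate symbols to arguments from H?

First count ground terms of depth ≤ 2.
With no function symbols every ground term is a constant, so there are exactly 5 ground terms at every depth bound.
N_0 = 5
N_1 = 5
N_2 = 5
Explicitly: d, e, b, c, a.
So |H| = 5.
Ground atoms are formed by filling each argument slot of a predicate with a term from H, so an r-ary predicate gives |H|^r atoms:
  Link: 5^3 = 125;  Edge: 5^2 = 25
Total ground atoms: 125 + 25 = 150.

150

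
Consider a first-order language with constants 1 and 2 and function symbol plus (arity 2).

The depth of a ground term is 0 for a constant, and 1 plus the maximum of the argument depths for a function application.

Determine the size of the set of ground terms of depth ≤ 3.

Let N_k = |{terms of depth ≤ k}|. Then N_0 = 2 and N_k = 2 + N_{k-1}^2 for k ≥ 1 (one summand per function symbol, arity giving the exponent).
N_0 = 2
N_1 = 2 + 2^2 = 6
N_2 = 2 + 6^2 = 38
N_3 = 2 + 38^2 = 1446

1446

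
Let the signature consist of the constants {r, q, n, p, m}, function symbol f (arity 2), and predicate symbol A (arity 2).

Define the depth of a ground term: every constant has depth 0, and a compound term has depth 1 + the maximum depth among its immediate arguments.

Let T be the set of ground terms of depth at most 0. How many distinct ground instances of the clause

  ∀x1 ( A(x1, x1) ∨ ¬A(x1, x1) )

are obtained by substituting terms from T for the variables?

Ground terms of depth ≤ 0:
  Count level by level. With function symbols f/2, the terms of depth ≤ k are the 5 constants together with each function applied to depth-≤(k−1) tuples, so N_k = 5 + N_{k-1}^2.
  N_0 = 5
So there are 5 ground terms available for substitution.
The body mentions the single quantified variable x1; since ground terms form a free algebra, no two substitutions collapse to the same formula.
Number of ground instances = 5.

5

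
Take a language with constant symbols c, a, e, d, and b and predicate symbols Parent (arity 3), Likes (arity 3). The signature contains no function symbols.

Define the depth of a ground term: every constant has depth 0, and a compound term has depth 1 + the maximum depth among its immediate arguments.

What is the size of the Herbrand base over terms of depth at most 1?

250

First count ground terms of depth ≤ 1.
With no function symbols every ground term is a constant, so there are exactly 5 ground terms at every depth bound.
N_0 = 5
N_1 = 5
So |H| = 5.
A ground atom is a predicate applied to a tuple of terms from H, so the count is the sum over predicates of |H|^arity:
  Parent: 5^3 = 125;  Likes: 5^3 = 125
Total ground atoms: 125 + 125 = 250.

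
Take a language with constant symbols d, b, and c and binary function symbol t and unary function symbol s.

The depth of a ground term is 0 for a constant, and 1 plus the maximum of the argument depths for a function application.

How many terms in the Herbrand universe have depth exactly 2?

Count level by level. With function symbols t/2, s/1, the terms of depth ≤ k are the 3 constants together with each function applied to depth-≤(k−1) tuples, so N_k = 3 + N_{k-1}^2 + N_{k-1}.
N_0 = 3
N_1 = 3 + 3^2 + 3 = 15
N_2 = 3 + 15^2 + 15 = 243
Terms of depth exactly 2: N_2 − N_1 = 243 − 15 = 228.

228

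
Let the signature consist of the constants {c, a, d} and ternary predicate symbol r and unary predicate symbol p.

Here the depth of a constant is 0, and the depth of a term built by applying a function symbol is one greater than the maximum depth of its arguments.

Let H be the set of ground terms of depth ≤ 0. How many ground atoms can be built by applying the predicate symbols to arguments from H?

First count ground terms of depth ≤ 0.
With no function symbols every ground term is a constant, so there are exactly 3 ground terms at every depth bound.
N_0 = 3
Explicitly: c, a, d.
So |H| = 3.
Ground atoms are formed by filling each argument slot of a predicate with a term from H, so an r-ary predicate gives |H|^r atoms:
  r: 3^3 = 27;  p: 3
Total ground atoms: 27 + 3 = 30.

30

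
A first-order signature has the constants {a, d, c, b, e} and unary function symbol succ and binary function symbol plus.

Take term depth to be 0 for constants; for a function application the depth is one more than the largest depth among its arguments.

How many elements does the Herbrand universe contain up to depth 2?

1265

If N_k denotes the number of depth-≤k ground terms, the 5 constants give N_0 = 5, and each function symbol of arity r contributes N_{k-1}^r new terms at level k: N_k = 5 + N_{k-1} + N_{k-1}^2.
N_0 = 5
N_1 = 5 + 5 + 5^2 = 35
N_2 = 5 + 35 + 35^2 = 1265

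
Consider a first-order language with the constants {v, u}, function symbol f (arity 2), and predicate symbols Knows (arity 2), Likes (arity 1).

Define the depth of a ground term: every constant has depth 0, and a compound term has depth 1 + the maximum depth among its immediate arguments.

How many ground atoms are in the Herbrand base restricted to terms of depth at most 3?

First count ground terms of depth ≤ 3.
Let N_k = |{terms of depth ≤ k}|. Then N_0 = 2 and N_k = 2 + N_{k-1}^2 for k ≥ 1 (one summand per function symbol, arity giving the exponent).
N_0 = 2
N_1 = 2 + 2^2 = 6
N_2 = 2 + 6^2 = 38
N_3 = 2 + 38^2 = 1446
So |H| = 1446.
A ground atom is a predicate applied to a tuple of terms from H, so the count is the sum over predicates of |H|^arity:
  Knows: 1446^2 = 2090916;  Likes: 1446
Total ground atoms: 2090916 + 1446 = 2092362.

2092362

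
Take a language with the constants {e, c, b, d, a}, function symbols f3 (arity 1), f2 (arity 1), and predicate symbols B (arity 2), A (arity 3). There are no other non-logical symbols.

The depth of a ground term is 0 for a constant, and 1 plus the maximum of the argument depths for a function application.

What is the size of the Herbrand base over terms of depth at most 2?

44100

First count ground terms of depth ≤ 2.
Count level by level. With function symbols f3/1, f2/1, the terms of depth ≤ k are the 5 constants together with each function applied to depth-≤(k−1) tuples, so N_k = 5 + N_{k-1} + N_{k-1}.
N_0 = 5
N_1 = 5 + 5 + 5 = 15
N_2 = 5 + 15 + 15 = 35
So |H| = 35.
Each predicate of arity r yields |H|^r ground atoms (one per choice of an r-tuple from H):
  B: 35^2 = 1225;  A: 35^3 = 42875
Total ground atoms: 1225 + 42875 = 44100.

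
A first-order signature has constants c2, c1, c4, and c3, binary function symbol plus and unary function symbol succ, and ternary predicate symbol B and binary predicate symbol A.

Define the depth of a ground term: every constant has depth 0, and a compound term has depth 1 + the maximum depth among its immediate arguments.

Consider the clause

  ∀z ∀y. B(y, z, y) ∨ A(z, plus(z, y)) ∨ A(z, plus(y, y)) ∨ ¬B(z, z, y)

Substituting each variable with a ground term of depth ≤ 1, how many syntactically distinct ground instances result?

576

Ground terms of depth ≤ 1:
  Let N_k count ground terms of depth at most k. Each non-constant term of depth ≤ k is some function symbol applied to depth-≤(k−1) arguments, giving N_k = 4 + N_{k-1}^2 + N_{k-1}.
  N_0 = 4
  N_1 = 4 + 4^2 + 4 = 24
So there are 24 ground terms available for substitution.
The body mentions every one of the 2 quantified variables; since ground terms form a free algebra, no two substitutions collapse to the same formula.
Number of ground instances = 24^2 = 576.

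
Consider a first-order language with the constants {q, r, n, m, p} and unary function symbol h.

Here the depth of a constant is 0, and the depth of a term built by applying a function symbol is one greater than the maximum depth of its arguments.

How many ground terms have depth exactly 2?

5

If N_k denotes the number of depth-≤k ground terms, the 5 constants give N_0 = 5, and each function symbol of arity r contributes N_{k-1}^r new terms at level k: N_k = 5 + N_{k-1}.
N_0 = 5
N_1 = 5 + 5 = 10
N_2 = 5 + 10 = 15
Terms of depth exactly 2: N_2 − N_1 = 15 − 10 = 5.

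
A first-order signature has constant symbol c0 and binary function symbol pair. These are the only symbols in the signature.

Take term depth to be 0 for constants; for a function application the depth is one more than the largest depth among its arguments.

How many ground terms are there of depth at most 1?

Let N_k = |{terms of depth ≤ k}|. Then N_0 = 1 and N_k = 1 + N_{k-1}^2 for k ≥ 1 (one summand per function symbol, arity giving the exponent).
N_0 = 1
N_1 = 1 + 1^2 = 2

2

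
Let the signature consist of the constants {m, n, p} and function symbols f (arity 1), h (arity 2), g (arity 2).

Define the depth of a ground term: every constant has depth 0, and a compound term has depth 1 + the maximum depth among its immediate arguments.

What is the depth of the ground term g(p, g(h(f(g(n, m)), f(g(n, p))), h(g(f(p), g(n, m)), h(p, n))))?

depth(g(n, m)) = 1 + max(0, 0) = 1
depth(f(g(n, m))) = 1 + depth(g(n, m)) = 1 + 1 = 2
depth(g(n, p)) = 1 + max(0, 0) = 1
depth(f(g(n, p))) = 1 + depth(g(n, p)) = 1 + 1 = 2
depth(h(f(g(n, m)), f(g(n, p)))) = 1 + max(2, 2) = 3
depth(f(p)) = 1 + depth(p) = 1 + 0 = 1
depth(g(f(p), g(n, m))) = 1 + max(1, 1) = 2
depth(h(p, n)) = 1 + max(0, 0) = 1
depth(h(g(f(p), g(n, m)), h(p, n))) = 1 + max(2, 1) = 3
depth(g(h(f(g(n, m)), f(g(n, p))), h(g(f(p), g(n, m)), h(p, n)))) = 1 + max(3, 3) = 4
depth(g(p, g(h(f(g(n, m)), f(g(n, p))), h(g(f(p), g(n, m)), h(p, n))))) = 1 + max(0, 4) = 5

5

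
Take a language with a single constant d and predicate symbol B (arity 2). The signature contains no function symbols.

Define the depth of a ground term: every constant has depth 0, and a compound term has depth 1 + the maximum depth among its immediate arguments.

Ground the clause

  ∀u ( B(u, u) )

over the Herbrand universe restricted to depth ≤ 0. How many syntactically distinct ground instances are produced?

1

Ground terms of depth ≤ 0:
  With no function symbols every ground term is a constant, so there is exactly 1 ground term at every depth bound.
  N_0 = 1
So there is exactly 1 ground term available for substitution.
The variable u ranges independently over the available ground terms, and distinct assignments produce distinct instances.
Number of ground instances = 1.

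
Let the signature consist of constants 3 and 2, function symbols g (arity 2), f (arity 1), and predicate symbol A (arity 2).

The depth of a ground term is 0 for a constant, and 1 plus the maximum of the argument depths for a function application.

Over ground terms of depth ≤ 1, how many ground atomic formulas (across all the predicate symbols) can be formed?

64

First count ground terms of depth ≤ 1.
Count level by level. With function symbols g/2, f/1, the terms of depth ≤ k are the 2 constants together with each function applied to depth-≤(k−1) tuples, so N_k = 2 + N_{k-1}^2 + N_{k-1}.
N_0 = 2
N_1 = 2 + 2^2 + 2 = 8
Explicitly: 3, 2, g(3, 3), g(3, 2), g(2, 3), g(2, 2), f(3), f(2).
So |H| = 8.
A ground atom is a predicate applied to a tuple of terms from H, so the count is the sum over predicates of |H|^arity:
  A: 8^2 = 64
Total ground atoms: 64.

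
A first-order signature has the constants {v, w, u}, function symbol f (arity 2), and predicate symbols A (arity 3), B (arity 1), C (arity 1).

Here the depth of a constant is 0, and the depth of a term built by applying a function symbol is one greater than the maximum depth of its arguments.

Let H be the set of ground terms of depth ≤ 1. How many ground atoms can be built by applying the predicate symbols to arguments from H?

1752

First count ground terms of depth ≤ 1.
Write N_k for the number of ground terms of depth ≤ k. A term of depth ≤ k is either a constant or a function symbol applied to arguments of depth ≤ k−1, so N_k = 3 + N_{k-1}^2.
N_0 = 3
N_1 = 3 + 3^2 = 12
So |H| = 12.
Ground atoms are formed by filling each argument slot of a predicate with a term from H, so an r-ary predicate gives |H|^r atoms:
  A: 12^3 = 1728;  B: 12;  C: 12
Total ground atoms: 1728 + 12 + 12 = 1752.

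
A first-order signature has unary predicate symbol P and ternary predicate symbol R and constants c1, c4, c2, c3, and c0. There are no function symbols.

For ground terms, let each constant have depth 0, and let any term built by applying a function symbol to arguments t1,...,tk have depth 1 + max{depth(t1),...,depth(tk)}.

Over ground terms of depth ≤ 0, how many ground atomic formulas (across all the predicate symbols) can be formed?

First count ground terms of depth ≤ 0.
With no function symbols every ground term is a constant, so there are exactly 5 ground terms at every depth bound.
N_0 = 5
Explicitly: c1, c4, c2, c3, c0.
So |H| = 5.
For each predicate symbol, the number of ground atoms is |H| raised to its arity; summing:
  P: 5;  R: 5^3 = 125
Total ground atoms: 5 + 125 = 130.

130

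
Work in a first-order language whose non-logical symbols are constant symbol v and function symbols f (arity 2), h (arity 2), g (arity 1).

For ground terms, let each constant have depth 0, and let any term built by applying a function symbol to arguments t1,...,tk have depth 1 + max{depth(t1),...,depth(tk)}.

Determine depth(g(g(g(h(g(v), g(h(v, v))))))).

6

depth(g(v)) = 1 + depth(v) = 1 + 0 = 1
depth(h(v, v)) = 1 + max(0, 0) = 1
depth(g(h(v, v))) = 1 + depth(h(v, v)) = 1 + 1 = 2
depth(h(g(v), g(h(v, v)))) = 1 + max(1, 2) = 3
depth(g(h(g(v), g(h(v, v))))) = 1 + depth(h(g(v), g(h(v, v)))) = 1 + 3 = 4
depth(g(g(h(g(v), g(h(v, v)))))) = 1 + depth(g(h(g(v), g(h(v, v))))) = 1 + 4 = 5
depth(g(g(g(h(g(v), g(h(v, v))))))) = 1 + depth(g(g(h(g(v), g(h(v, v)))))) = 1 + 5 = 6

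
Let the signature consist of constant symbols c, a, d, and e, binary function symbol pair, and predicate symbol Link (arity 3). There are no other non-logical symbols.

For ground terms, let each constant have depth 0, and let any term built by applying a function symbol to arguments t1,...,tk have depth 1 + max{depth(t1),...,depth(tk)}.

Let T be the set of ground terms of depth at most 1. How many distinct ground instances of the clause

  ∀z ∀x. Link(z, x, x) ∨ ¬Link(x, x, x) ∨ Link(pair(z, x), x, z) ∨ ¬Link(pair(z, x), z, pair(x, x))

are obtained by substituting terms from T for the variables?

400

Ground terms of depth ≤ 1:
  Write N_k for the number of ground terms of depth ≤ k. A term of depth ≤ k is either a constant or a function symbol applied to arguments of depth ≤ k−1, so N_k = 4 + N_{k-1}^2.
  N_0 = 4
  N_1 = 4 + 4^2 = 20
So there are 20 ground terms available for substitution.
The clause has 2 distinct variables (z, x), each appearing in the body. In the free term algebra distinct substitutions yield syntactically distinct ground instances.
Number of ground instances = 20^2 = 400.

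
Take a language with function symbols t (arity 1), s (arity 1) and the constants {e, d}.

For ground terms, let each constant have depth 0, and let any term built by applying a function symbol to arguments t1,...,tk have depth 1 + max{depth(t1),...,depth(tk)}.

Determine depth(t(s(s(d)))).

depth(s(d)) = 1 + depth(d) = 1 + 0 = 1
depth(s(s(d))) = 1 + depth(s(d)) = 1 + 1 = 2
depth(t(s(s(d)))) = 1 + depth(s(s(d))) = 1 + 2 = 3

3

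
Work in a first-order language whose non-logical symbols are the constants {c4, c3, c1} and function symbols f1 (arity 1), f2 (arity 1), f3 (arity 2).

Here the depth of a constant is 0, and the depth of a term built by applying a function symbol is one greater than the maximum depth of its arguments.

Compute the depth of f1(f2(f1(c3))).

depth(f1(c3)) = 1 + depth(c3) = 1 + 0 = 1
depth(f2(f1(c3))) = 1 + depth(f1(c3)) = 1 + 1 = 2
depth(f1(f2(f1(c3)))) = 1 + depth(f2(f1(c3))) = 1 + 2 = 3

3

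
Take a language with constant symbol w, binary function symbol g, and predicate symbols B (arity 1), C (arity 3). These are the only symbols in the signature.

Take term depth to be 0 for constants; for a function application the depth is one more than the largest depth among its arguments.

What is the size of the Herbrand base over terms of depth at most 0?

First count ground terms of depth ≤ 0.
Let N_k count ground terms of depth at most k. Each non-constant term of depth ≤ k is some function symbol applied to depth-≤(k−1) arguments, giving N_k = 1 + N_{k-1}^2.
N_0 = 1
Explicitly: w.
So |H| = 1.
Each predicate of arity r yields |H|^r ground atoms (one per choice of an r-tuple from H):
  B: 1;  C: 1^3 = 1
Total ground atoms: 1 + 1 = 2.

2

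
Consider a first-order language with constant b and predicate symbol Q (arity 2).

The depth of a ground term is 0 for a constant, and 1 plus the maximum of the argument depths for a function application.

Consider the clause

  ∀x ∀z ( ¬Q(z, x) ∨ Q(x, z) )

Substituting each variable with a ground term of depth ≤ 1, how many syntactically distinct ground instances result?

1

Ground terms of depth ≤ 1:
  With no function symbols every ground term is a constant, so there is exactly 1 ground term at every depth bound.
  N_0 = 1
  N_1 = 1
  Explicitly: b.
So there is exactly 1 ground term available for substitution.
Each of x, z ranges independently over the available ground terms, and distinct assignments produce distinct instances.
Number of ground instances = 1^2 = 1.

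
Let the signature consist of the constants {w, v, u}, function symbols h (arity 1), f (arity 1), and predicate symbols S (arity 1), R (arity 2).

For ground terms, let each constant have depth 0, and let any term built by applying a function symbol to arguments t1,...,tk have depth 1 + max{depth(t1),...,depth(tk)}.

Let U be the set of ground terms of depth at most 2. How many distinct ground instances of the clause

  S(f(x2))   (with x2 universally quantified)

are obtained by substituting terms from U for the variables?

21

Ground terms of depth ≤ 2:
  Let N_k count ground terms of depth at most k. Each non-constant term of depth ≤ k is some function symbol applied to depth-≤(k−1) arguments, giving N_k = 3 + N_{k-1} + N_{k-1}.
  N_0 = 3
  N_1 = 3 + 3 + 3 = 9
  N_2 = 3 + 9 + 9 = 21
So there are 21 ground terms available for substitution.
The variable x2 ranges independently over the available ground terms, and distinct assignments produce distinct instances.
Number of ground instances = 21.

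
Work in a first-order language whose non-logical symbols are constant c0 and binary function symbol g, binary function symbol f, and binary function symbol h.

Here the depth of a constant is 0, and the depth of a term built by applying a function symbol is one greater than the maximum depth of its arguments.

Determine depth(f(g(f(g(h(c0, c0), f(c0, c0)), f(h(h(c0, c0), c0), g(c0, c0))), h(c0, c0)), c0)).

6

depth(h(c0, c0)) = 1 + max(0, 0) = 1
depth(f(c0, c0)) = 1 + max(0, 0) = 1
depth(g(h(c0, c0), f(c0, c0))) = 1 + max(1, 1) = 2
depth(h(h(c0, c0), c0)) = 1 + max(1, 0) = 2
depth(g(c0, c0)) = 1 + max(0, 0) = 1
depth(f(h(h(c0, c0), c0), g(c0, c0))) = 1 + max(2, 1) = 3
depth(f(g(h(c0, c0), f(c0, c0)), f(h(h(c0, c0), c0), g(c0, c0)))) = 1 + max(2, 3) = 4
depth(g(f(g(h(c0, c0), f(c0, c0)), f(h(h(c0, c0), c0), g(c0, c0))), h(c0, c0))) = 1 + max(4, 1) = 5
depth(f(g(f(g(h(c0, c0), f(c0, c0)), f(h(h(c0, c0), c0), g(c0, c0))), h(c0, c0)), c0)) = 1 + max(5, 0) = 6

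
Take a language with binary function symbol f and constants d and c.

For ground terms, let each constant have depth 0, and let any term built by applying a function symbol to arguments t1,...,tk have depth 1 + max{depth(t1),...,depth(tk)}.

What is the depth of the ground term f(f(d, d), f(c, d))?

depth(f(d, d)) = 1 + max(0, 0) = 1
depth(f(c, d)) = 1 + max(0, 0) = 1
depth(f(f(d, d), f(c, d))) = 1 + max(1, 1) = 2

2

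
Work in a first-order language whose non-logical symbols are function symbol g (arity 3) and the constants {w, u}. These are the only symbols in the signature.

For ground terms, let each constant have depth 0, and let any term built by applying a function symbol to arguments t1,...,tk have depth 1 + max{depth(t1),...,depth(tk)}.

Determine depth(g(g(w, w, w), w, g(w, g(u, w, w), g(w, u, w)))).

depth(g(w, w, w)) = 1 + max(0, 0, 0) = 1
depth(g(u, w, w)) = 1 + max(0, 0, 0) = 1
depth(g(w, u, w)) = 1 + max(0, 0, 0) = 1
depth(g(w, g(u, w, w), g(w, u, w))) = 1 + max(0, 1, 1) = 2
depth(g(g(w, w, w), w, g(w, g(u, w, w), g(w, u, w)))) = 1 + max(1, 0, 2) = 3

3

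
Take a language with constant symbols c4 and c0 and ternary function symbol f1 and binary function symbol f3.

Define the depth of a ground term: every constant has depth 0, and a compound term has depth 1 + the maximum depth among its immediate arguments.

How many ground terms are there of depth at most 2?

Write N_k for the number of ground terms of depth ≤ k. A term of depth ≤ k is either a constant or a function symbol applied to arguments of depth ≤ k−1, so N_k = 2 + N_{k-1}^3 + N_{k-1}^2.
N_0 = 2
N_1 = 2 + 2^3 + 2^2 = 14
N_2 = 2 + 14^3 + 14^2 = 2942

2942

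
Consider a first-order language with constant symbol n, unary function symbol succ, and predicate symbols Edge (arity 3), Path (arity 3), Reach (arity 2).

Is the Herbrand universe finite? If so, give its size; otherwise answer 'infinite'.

The signature has at least one function symbol (succ, arity 1) and at least one constant (n).
Iterating succ gives infinitely many distinct ground terms: n, succ(n), succ(succ(n)), ...
So the Herbrand universe is infinite.

infinite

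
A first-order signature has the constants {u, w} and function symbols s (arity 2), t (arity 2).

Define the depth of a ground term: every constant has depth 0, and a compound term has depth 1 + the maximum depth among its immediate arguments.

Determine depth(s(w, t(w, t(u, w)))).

depth(t(u, w)) = 1 + max(0, 0) = 1
depth(t(w, t(u, w))) = 1 + max(0, 1) = 2
depth(s(w, t(w, t(u, w)))) = 1 + max(0, 2) = 3

3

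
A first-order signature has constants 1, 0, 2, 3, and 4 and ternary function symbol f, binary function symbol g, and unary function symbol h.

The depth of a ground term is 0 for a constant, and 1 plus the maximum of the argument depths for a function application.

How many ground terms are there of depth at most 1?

160

Write N_k for the number of ground terms of depth ≤ k. A term of depth ≤ k is either a constant or a function symbol applied to arguments of depth ≤ k−1, so N_k = 5 + N_{k-1}^3 + N_{k-1}^2 + N_{k-1}.
N_0 = 5
N_1 = 5 + 5^3 + 5^2 + 5 = 160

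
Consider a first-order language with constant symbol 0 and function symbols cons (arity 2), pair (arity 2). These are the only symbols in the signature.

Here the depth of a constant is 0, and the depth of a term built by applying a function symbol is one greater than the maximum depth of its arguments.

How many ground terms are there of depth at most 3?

If N_k denotes the number of depth-≤k ground terms, the 1 constant gives N_0 = 1, and each function symbol of arity r contributes N_{k-1}^r new terms at level k: N_k = 1 + N_{k-1}^2 + N_{k-1}^2.
N_0 = 1
N_1 = 1 + 1^2 + 1^2 = 3
N_2 = 1 + 3^2 + 3^2 = 19
N_3 = 1 + 19^2 + 19^2 = 723

723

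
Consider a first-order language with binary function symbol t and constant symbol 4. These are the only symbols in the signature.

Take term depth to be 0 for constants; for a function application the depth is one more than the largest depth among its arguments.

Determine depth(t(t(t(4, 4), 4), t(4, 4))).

3

depth(t(4, 4)) = 1 + max(0, 0) = 1
depth(t(t(4, 4), 4)) = 1 + max(1, 0) = 2
depth(t(t(t(4, 4), 4), t(4, 4))) = 1 + max(2, 1) = 3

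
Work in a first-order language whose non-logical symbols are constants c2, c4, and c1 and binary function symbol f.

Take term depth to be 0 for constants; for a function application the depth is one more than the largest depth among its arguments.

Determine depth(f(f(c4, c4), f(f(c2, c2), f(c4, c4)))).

depth(f(c4, c4)) = 1 + max(0, 0) = 1
depth(f(c2, c2)) = 1 + max(0, 0) = 1
depth(f(f(c2, c2), f(c4, c4))) = 1 + max(1, 1) = 2
depth(f(f(c4, c4), f(f(c2, c2), f(c4, c4)))) = 1 + max(1, 2) = 3

3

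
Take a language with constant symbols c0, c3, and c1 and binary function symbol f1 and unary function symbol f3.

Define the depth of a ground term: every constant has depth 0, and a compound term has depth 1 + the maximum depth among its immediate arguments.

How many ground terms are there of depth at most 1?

15

If N_k denotes the number of depth-≤k ground terms, the 3 constants give N_0 = 3, and each function symbol of arity r contributes N_{k-1}^r new terms at level k: N_k = 3 + N_{k-1}^2 + N_{k-1}.
N_0 = 3
N_1 = 3 + 3^2 + 3 = 15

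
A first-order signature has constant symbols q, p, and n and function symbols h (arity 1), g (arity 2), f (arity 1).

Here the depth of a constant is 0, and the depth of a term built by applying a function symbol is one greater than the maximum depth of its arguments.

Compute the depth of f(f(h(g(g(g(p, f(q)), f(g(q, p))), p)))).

depth(f(q)) = 1 + depth(q) = 1 + 0 = 1
depth(g(p, f(q))) = 1 + max(0, 1) = 2
depth(g(q, p)) = 1 + max(0, 0) = 1
depth(f(g(q, p))) = 1 + depth(g(q, p)) = 1 + 1 = 2
depth(g(g(p, f(q)), f(g(q, p)))) = 1 + max(2, 2) = 3
depth(g(g(g(p, f(q)), f(g(q, p))), p)) = 1 + max(3, 0) = 4
depth(h(g(g(g(p, f(q)), f(g(q, p))), p))) = 1 + depth(g(g(g(p, f(q)), f(g(q, p))), p)) = 1 + 4 = 5
depth(f(h(g(g(g(p, f(q)), f(g(q, p))), p)))) = 1 + depth(h(g(g(g(p, f(q)), f(g(q, p))), p))) = 1 + 5 = 6
depth(f(f(h(g(g(g(p, f(q)), f(g(q, p))), p))))) = 1 + depth(f(h(g(g(g(p, f(q)), f(g(q, p))), p)))) = 1 + 6 = 7

7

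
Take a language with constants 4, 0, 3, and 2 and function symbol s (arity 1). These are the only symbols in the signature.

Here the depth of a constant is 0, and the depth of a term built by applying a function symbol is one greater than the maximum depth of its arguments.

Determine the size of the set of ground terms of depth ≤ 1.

If N_k denotes the number of depth-≤k ground terms, the 4 constants give N_0 = 4, and each function symbol of arity r contributes N_{k-1}^r new terms at level k: N_k = 4 + N_{k-1}.
N_0 = 4
N_1 = 4 + 4 = 8
Explicitly: 4, 0, 3, 2, s(4), s(0), s(3), s(2).

8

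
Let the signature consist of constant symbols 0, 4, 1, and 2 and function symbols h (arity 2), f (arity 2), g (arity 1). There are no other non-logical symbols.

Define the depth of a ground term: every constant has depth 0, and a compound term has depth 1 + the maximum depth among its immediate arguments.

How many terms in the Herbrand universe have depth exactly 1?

36

Let N_k = |{terms of depth ≤ k}|. Then N_0 = 4 and N_k = 4 + N_{k-1}^2 + N_{k-1}^2 + N_{k-1} for k ≥ 1 (one summand per function symbol, arity giving the exponent).
N_0 = 4
N_1 = 4 + 4^2 + 4^2 + 4 = 40
Terms of depth exactly 1: N_1 − N_0 = 40 − 4 = 36.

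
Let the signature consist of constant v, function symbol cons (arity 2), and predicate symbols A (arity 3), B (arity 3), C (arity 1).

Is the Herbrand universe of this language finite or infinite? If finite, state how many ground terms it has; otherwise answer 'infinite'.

The signature has at least one function symbol (cons, arity 2) and at least one constant (v).
Iterating cons gives infinitely many distinct ground terms: v, cons(v, v), cons(cons(v, v), cons(v, v)), ...
So the Herbrand universe is infinite.

infinite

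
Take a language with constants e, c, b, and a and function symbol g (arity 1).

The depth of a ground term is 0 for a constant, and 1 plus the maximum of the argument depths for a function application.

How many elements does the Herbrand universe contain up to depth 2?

Count level by level. With function symbols g/1, the terms of depth ≤ k are the 4 constants together with each function applied to depth-≤(k−1) tuples, so N_k = 4 + N_{k-1}.
N_0 = 4
N_1 = 4 + 4 = 8
N_2 = 4 + 8 = 12
Explicitly: e, c, b, a, g(e), g(c), g(b), g(a), g(g(e)), g(g(c)), g(g(b)), g(g(a)).

12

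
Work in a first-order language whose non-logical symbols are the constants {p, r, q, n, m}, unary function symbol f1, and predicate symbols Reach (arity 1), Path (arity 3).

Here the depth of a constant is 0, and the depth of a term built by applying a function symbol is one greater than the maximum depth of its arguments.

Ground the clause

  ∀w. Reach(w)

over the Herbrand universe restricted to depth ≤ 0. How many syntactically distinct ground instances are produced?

5

Ground terms of depth ≤ 0:
  If N_k denotes the number of depth-≤k ground terms, the 5 constants give N_0 = 5, and each function symbol of arity r contributes N_{k-1}^r new terms at level k: N_k = 5 + N_{k-1}.
  N_0 = 5
So there are 5 ground terms available for substitution.
There is 1 variable to instantiate (w),  occurring in at least one literal, so different choices give different ground instances.
Number of ground instances = 5.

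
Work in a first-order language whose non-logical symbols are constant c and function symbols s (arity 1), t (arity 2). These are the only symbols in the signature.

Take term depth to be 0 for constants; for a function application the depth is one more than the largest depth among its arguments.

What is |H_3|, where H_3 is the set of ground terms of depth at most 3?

183

Let N_k count ground terms of depth at most k. Each non-constant term of depth ≤ k is some function symbol applied to depth-≤(k−1) arguments, giving N_k = 1 + N_{k-1} + N_{k-1}^2.
N_0 = 1
N_1 = 1 + 1 + 1^2 = 3
N_2 = 1 + 3 + 3^2 = 13
N_3 = 1 + 13 + 13^2 = 183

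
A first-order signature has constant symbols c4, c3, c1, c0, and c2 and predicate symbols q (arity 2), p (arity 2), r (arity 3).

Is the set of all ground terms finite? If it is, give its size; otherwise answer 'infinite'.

There are no function symbols, so every ground term is one of the 5 constants.
The Herbrand universe is {c4, c3, c1, c0, c2}, which is finite with 5 elements.

5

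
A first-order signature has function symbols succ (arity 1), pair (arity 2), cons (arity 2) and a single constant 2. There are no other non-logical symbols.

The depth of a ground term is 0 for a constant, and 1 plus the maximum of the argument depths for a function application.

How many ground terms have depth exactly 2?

33

Let N_k count ground terms of depth at most k. Each non-constant term of depth ≤ k is some function symbol applied to depth-≤(k−1) arguments, giving N_k = 1 + N_{k-1} + N_{k-1}^2 + N_{k-1}^2.
N_0 = 1
N_1 = 1 + 1 + 1^2 + 1^2 = 4
N_2 = 1 + 4 + 4^2 + 4^2 = 37
Terms of depth exactly 2: N_2 − N_1 = 37 − 4 = 33.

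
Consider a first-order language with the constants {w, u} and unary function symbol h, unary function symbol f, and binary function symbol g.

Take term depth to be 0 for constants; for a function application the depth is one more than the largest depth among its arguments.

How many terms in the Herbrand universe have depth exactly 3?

Let N_k = |{terms of depth ≤ k}|. Then N_0 = 2 and N_k = 2 + N_{k-1} + N_{k-1} + N_{k-1}^2 for k ≥ 1 (one summand per function symbol, arity giving the exponent).
N_0 = 2
N_1 = 2 + 2 + 2 + 2^2 = 10
N_2 = 2 + 10 + 10 + 10^2 = 122
N_3 = 2 + 122 + 122 + 122^2 = 15130
Terms of depth exactly 3: N_3 − N_2 = 15130 − 122 = 15008.

15008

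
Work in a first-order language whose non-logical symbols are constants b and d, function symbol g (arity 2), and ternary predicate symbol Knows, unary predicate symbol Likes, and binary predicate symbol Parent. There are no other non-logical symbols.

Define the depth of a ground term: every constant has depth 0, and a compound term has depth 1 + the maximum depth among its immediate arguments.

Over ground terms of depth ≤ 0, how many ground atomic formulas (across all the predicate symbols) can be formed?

First count ground terms of depth ≤ 0.
If N_k denotes the number of depth-≤k ground terms, the 2 constants give N_0 = 2, and each function symbol of arity r contributes N_{k-1}^r new terms at level k: N_k = 2 + N_{k-1}^2.
N_0 = 2
Explicitly: b, d.
So |H| = 2.
Ground atoms are formed by filling each argument slot of a predicate with a term from H, so an r-ary predicate gives |H|^r atoms:
  Knows: 2^3 = 8;  Likes: 2;  Parent: 2^2 = 4
Total ground atoms: 8 + 2 + 4 = 14.

14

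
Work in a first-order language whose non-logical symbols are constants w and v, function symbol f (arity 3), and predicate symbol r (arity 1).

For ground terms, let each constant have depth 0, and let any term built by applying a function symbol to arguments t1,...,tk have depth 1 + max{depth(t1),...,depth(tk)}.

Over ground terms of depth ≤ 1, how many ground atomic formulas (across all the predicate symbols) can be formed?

10

First count ground terms of depth ≤ 1.
If N_k denotes the number of depth-≤k ground terms, the 2 constants give N_0 = 2, and each function symbol of arity r contributes N_{k-1}^r new terms at level k: N_k = 2 + N_{k-1}^3.
N_0 = 2
N_1 = 2 + 2^3 = 10
Explicitly: w, v, f(w, w, w), f(w, w, v), f(w, v, w), f(w, v, v), f(v, w, w), f(v, w, v), f(v, v, w), f(v, v, v).
So |H| = 10.
Each predicate of arity r yields |H|^r ground atoms (one per choice of an r-tuple from H):
  r: 10
Total ground atoms: 10.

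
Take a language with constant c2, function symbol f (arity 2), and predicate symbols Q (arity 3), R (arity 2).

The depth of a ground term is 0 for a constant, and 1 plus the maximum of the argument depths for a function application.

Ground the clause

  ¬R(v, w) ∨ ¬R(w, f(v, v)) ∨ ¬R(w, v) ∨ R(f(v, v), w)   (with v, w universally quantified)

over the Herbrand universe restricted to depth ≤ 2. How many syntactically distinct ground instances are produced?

25

Ground terms of depth ≤ 2:
  Let N_k count ground terms of depth at most k. Each non-constant term of depth ≤ k is some function symbol applied to depth-≤(k−1) arguments, giving N_k = 1 + N_{k-1}^2.
  N_0 = 1
  N_1 = 1 + 1^2 = 2
  N_2 = 1 + 2^2 = 5
So there are 5 ground terms available for substitution.
Each of v, w ranges independently over the available ground terms, and distinct assignments produce distinct instances.
Number of ground instances = 5^2 = 25.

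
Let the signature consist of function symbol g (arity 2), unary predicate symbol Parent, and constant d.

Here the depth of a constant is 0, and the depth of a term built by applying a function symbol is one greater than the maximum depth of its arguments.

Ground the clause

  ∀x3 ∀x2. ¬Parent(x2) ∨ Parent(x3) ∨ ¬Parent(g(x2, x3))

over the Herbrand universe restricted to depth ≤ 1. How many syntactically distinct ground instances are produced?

Ground terms of depth ≤ 1:
  Write N_k for the number of ground terms of depth ≤ k. A term of depth ≤ k is either a constant or a function symbol applied to arguments of depth ≤ k−1, so N_k = 1 + N_{k-1}^2.
  N_0 = 1
  N_1 = 1 + 1^2 = 2
  Explicitly: d, g(d, d).
So there are 2 ground terms available for substitution.
Each of x3, x2 ranges independently over the available ground terms, and distinct assignments produce distinct instances.
Number of ground instances = 2^2 = 4.

4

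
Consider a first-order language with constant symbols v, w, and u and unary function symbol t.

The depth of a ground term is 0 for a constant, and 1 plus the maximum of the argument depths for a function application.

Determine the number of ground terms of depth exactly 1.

3

Count level by level. With function symbols t/1, the terms of depth ≤ k are the 3 constants together with each function applied to depth-≤(k−1) tuples, so N_k = 3 + N_{k-1}.
N_0 = 3
N_1 = 3 + 3 = 6
Terms of depth exactly 1: N_1 − N_0 = 6 − 3 = 3.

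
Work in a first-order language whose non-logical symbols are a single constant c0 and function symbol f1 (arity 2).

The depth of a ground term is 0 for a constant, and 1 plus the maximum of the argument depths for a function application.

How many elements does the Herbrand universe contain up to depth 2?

5

Let N_k = |{terms of depth ≤ k}|. Then N_0 = 1 and N_k = 1 + N_{k-1}^2 for k ≥ 1 (one summand per function symbol, arity giving the exponent).
N_0 = 1
N_1 = 1 + 1^2 = 2
N_2 = 1 + 2^2 = 5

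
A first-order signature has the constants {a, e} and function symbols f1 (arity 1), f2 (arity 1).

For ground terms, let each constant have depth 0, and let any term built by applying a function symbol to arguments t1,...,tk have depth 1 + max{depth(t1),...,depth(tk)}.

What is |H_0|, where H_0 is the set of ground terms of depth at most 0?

2

Let N_k = |{terms of depth ≤ k}|. Then N_0 = 2 and N_k = 2 + N_{k-1} + N_{k-1} for k ≥ 1 (one summand per function symbol, arity giving the exponent).
N_0 = 2
Explicitly: a, e.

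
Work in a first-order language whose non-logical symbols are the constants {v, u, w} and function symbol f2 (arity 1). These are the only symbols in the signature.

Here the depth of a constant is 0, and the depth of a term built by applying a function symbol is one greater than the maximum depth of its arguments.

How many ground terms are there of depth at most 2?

Write N_k for the number of ground terms of depth ≤ k. A term of depth ≤ k is either a constant or a function symbol applied to arguments of depth ≤ k−1, so N_k = 3 + N_{k-1}.
N_0 = 3
N_1 = 3 + 3 = 6
N_2 = 3 + 6 = 9
Explicitly: v, u, w, f2(v), f2(u), f2(w), f2(f2(v)), f2(f2(u)), f2(f2(w)).

9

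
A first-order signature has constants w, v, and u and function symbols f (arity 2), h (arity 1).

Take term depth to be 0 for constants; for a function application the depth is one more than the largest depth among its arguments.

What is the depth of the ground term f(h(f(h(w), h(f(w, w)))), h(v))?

depth(h(w)) = 1 + depth(w) = 1 + 0 = 1
depth(f(w, w)) = 1 + max(0, 0) = 1
depth(h(f(w, w))) = 1 + depth(f(w, w)) = 1 + 1 = 2
depth(f(h(w), h(f(w, w)))) = 1 + max(1, 2) = 3
depth(h(f(h(w), h(f(w, w))))) = 1 + depth(f(h(w), h(f(w, w)))) = 1 + 3 = 4
depth(h(v)) = 1 + depth(v) = 1 + 0 = 1
depth(f(h(f(h(w), h(f(w, w)))), h(v))) = 1 + max(4, 1) = 5

5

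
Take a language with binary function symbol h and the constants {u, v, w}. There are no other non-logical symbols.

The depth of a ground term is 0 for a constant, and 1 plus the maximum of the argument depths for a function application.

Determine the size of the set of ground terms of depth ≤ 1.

Count level by level. With function symbols h/2, the terms of depth ≤ k are the 3 constants together with each function applied to depth-≤(k−1) tuples, so N_k = 3 + N_{k-1}^2.
N_0 = 3
N_1 = 3 + 3^2 = 12
Explicitly: u, v, w, h(u, u), h(u, v), h(u, w), h(v, u), h(v, v), h(v, w), h(w, u), h(w, v), h(w, w).

12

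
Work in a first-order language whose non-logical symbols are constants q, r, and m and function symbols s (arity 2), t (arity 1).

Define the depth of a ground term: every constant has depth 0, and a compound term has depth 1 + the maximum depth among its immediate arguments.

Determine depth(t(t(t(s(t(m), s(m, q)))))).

5

depth(t(m)) = 1 + depth(m) = 1 + 0 = 1
depth(s(m, q)) = 1 + max(0, 0) = 1
depth(s(t(m), s(m, q))) = 1 + max(1, 1) = 2
depth(t(s(t(m), s(m, q)))) = 1 + depth(s(t(m), s(m, q))) = 1 + 2 = 3
depth(t(t(s(t(m), s(m, q))))) = 1 + depth(t(s(t(m), s(m, q)))) = 1 + 3 = 4
depth(t(t(t(s(t(m), s(m, q)))))) = 1 + depth(t(t(s(t(m), s(m, q))))) = 1 + 4 = 5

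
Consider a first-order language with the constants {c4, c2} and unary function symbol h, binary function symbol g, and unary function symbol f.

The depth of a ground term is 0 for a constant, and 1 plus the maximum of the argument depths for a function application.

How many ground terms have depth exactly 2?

112

Count level by level. With function symbols h/1, g/2, f/1, the terms of depth ≤ k are the 2 constants together with each function applied to depth-≤(k−1) tuples, so N_k = 2 + N_{k-1} + N_{k-1}^2 + N_{k-1}.
N_0 = 2
N_1 = 2 + 2 + 2^2 + 2 = 10
N_2 = 2 + 10 + 10^2 + 10 = 122
Terms of depth exactly 2: N_2 − N_1 = 122 − 10 = 112.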